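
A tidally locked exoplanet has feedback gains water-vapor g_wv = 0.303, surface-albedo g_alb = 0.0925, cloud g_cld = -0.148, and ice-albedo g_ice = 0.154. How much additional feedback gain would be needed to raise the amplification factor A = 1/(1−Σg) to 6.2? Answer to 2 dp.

Current total gain = 0.4015.
Target gain for A = 6.2: g* = 1 − 1/6.2 = 0.8387.
Additional gain needed = 0.8387 − 0.4015 = 0.44.

0.44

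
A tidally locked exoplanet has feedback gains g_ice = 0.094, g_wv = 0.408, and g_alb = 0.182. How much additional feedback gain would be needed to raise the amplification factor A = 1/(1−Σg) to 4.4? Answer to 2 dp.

Current total gain = 0.684.
Target gain for A = 4.4: g* = 1 − 1/4.4 = 0.7727.
Additional gain needed = 0.7727 − 0.684 = 0.09.

0.09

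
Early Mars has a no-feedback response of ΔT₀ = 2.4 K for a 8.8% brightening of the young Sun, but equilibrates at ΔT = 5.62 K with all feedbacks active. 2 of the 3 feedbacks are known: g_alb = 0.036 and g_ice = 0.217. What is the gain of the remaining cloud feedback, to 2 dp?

0.32

Amplification A = ΔT/ΔT₀ = 5.62/2.4 = 2.342.
Total gain g = 1 − 1/A = 1 − 1/2.342 = 0.573.
Known gains sum to 0.036 + 0.217 = 0.253.
g_cld = 0.573 − 0.253 = 0.32.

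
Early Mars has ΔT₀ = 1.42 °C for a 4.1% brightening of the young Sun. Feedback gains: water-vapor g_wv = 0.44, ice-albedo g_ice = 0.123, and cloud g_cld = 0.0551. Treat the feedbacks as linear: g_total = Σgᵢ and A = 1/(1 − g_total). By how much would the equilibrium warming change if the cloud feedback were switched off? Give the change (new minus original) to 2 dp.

-0.47 °C

Original: g = 0.6181, ΔT = 1.42/(1−0.6181) = 3.7183 °C.
Without cloud: g' = 0.563, ΔT' = 1.42/(1−0.563) = 3.2494 °C.
Change = 3.2494 − 3.7183 = -0.47 °C.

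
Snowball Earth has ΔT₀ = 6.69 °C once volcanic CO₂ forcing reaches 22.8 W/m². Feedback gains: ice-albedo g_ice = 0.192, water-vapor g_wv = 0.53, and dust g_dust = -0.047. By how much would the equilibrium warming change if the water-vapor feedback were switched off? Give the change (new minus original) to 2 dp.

-12.76 °C

Original: g = 0.675, ΔT = 6.69/(1−0.675) = 20.5846 °C.
Without water-vapor: g' = 0.145, ΔT' = 6.69/(1−0.145) = 7.8246 °C.
Change = 7.8246 − 20.5846 = -12.76 °C.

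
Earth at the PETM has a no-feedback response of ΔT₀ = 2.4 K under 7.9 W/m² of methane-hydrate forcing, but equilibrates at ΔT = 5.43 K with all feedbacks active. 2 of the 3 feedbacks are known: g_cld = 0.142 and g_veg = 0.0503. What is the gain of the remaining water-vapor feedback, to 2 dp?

0.37

Amplification A = ΔT/ΔT₀ = 5.43/2.4 = 2.263.
Total gain g = 1 − 1/A = 1 − 1/2.263 = 0.5581.
Known gains sum to 0.142 + 0.0503 = 0.1923.
g_wv = 0.5581 − 0.1923 = 0.37.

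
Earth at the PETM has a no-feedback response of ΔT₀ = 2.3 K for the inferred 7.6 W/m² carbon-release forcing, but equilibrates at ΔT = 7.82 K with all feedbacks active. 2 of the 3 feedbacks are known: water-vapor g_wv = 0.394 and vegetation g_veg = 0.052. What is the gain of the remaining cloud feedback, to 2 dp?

Amplification A = ΔT/ΔT₀ = 7.82/2.3 = 3.4.
Total gain g = 1 − 1/A = 1 − 1/3.4 = 0.7059.
Known gains sum to 0.394 + 0.052 = 0.446.
g_cld = 0.7059 − 0.446 = 0.26.

0.26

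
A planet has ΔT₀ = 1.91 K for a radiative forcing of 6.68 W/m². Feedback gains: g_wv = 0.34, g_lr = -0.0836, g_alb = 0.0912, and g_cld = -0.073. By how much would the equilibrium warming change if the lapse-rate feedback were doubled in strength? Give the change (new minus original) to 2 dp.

-0.27 K

Original: g = 0.2746, ΔT = 1.91/(1−0.2746) = 2.6330 K.
With doubled lapse-rate: g' = 0.191, ΔT' = 1.91/(1−0.191) = 2.3609 K.
Change = 2.3609 − 2.6330 = -0.27 K.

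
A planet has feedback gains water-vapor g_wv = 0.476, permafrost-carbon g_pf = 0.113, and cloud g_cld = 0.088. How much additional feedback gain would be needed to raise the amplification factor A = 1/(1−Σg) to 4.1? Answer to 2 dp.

Current total gain = 0.677.
Target gain for A = 4.1: g* = 1 − 1/4.1 = 0.7561.
Additional gain needed = 0.7561 − 0.677 = 0.08.

0.08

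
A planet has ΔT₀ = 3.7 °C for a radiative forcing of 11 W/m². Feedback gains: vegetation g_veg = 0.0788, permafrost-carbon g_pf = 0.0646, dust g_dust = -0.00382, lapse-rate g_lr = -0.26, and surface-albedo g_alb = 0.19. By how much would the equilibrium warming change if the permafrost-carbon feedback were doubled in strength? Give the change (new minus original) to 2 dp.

Original: g = 0.06958, ΔT = 3.7/(1−0.06958) = 3.9767 °C.
With doubled permafrost-carbon: g' = 0.13418, ΔT' = 3.7/(1−0.13418) = 4.2734 °C.
Change = 4.2734 − 3.9767 = 0.30 °C.

0.30 °C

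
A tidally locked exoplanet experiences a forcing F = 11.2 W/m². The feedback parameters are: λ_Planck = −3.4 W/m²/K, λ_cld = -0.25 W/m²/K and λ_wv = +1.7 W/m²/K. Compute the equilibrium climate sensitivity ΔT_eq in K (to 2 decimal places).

5.74 K

Net feedback parameter λ = (−3.4) + (-0.25) + (+1.7) = -1.95 W/m²/K.
ΔT = −F/λ = −11.2/(-1.95) = 5.74 K.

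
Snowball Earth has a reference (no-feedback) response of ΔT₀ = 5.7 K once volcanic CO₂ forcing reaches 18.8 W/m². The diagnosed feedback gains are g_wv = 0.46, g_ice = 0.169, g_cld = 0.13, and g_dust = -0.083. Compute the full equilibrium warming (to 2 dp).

17.59 K

Total gain g = 0.46 + 0.169 + 0.13 − 0.083 = 0.676.
Amplification A = 1/(1 − 0.676) = 3.086.
ΔT = 5.7 × 3.086 = 17.59 K.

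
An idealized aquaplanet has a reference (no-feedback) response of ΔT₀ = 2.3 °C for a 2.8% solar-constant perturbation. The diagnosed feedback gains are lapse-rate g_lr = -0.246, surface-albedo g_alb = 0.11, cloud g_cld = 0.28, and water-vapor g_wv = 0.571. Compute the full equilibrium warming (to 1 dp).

Total gain g = -0.246 + 0.11 + 0.28 + 0.571 = 0.715.
Amplification A = 1/(1 − 0.715) = 3.509.
ΔT = 2.3 × 3.509 = 8.1 °C.

8.1 °C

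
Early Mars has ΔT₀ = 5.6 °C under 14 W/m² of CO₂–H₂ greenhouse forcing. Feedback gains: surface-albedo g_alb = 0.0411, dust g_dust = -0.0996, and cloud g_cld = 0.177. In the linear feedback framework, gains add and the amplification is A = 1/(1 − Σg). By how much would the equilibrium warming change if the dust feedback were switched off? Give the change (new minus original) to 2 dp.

0.81 °C

Original: g = 0.1185, ΔT = 5.6/(1−0.1185) = 6.3528 °C.
Without dust: g' = 0.2181, ΔT' = 5.6/(1−0.2181) = 7.1620 °C.
Change = 7.1620 − 6.3528 = 0.81 °C.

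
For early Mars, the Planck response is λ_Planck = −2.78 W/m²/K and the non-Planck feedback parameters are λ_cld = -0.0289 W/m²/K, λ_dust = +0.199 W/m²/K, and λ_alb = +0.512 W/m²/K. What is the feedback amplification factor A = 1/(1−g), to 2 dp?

1.33

Convert to gains: g_cld = -0.0289/2.78 = -0.0104; g_dust = 0.199/2.78 = 0.07158; g_alb = 0.512/2.78 = 0.1842.
Total gain g = 0.24538.
A = 1/(1 − 0.24538) = 1.33.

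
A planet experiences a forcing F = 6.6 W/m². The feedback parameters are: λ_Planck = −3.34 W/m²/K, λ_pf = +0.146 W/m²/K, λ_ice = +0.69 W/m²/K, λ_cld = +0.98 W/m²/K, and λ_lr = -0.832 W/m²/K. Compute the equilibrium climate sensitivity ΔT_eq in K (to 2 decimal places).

2.80 K

Net feedback parameter λ = (−3.34) + (+0.146) + (+0.69) + (+0.98) + (-0.832) = -2.356 W/m²/K.
ΔT = −F/λ = −6.6/(-2.356) = 2.80 K.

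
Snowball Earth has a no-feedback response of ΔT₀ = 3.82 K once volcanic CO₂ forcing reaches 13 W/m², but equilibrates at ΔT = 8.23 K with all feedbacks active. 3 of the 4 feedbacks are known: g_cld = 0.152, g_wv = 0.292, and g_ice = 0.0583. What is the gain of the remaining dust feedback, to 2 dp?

Amplification A = ΔT/ΔT₀ = 8.23/3.82 = 2.154.
Total gain g = 1 − 1/A = 1 − 1/2.154 = 0.5357.
Known gains sum to 0.152 + 0.292 + 0.0583 = 0.5023.
g_dust = 0.5357 − 0.5023 = 0.03.

0.03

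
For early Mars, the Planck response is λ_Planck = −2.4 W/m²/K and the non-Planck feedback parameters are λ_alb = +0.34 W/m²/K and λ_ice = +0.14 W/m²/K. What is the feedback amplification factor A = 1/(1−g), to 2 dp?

1.25

Convert to gains: g_alb = 0.34/2.4 = 0.1417; g_ice = 0.14/2.4 = 0.05833.
Total gain g = 0.20003.
A = 1/(1 − 0.20003) = 1.25.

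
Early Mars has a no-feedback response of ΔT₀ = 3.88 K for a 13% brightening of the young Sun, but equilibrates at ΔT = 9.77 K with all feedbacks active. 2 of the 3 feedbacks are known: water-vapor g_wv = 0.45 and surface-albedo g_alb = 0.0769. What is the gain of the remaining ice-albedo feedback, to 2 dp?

0.08

Amplification A = ΔT/ΔT₀ = 9.77/3.88 = 2.518.
Total gain g = 1 − 1/A = 1 − 1/2.518 = 0.6029.
Known gains sum to 0.45 + 0.0769 = 0.5269.
g_ice = 0.6029 − 0.5269 = 0.08.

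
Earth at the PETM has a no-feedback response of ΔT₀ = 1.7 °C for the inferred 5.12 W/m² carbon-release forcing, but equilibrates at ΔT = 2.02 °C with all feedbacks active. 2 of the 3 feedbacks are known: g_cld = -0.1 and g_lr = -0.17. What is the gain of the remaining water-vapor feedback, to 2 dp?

Amplification A = ΔT/ΔT₀ = 2.02/1.7 = 1.188.
Total gain g = 1 − 1/A = 1 − 1/1.188 = 0.1582.
Known gains sum to -0.1 − 0.17 = -0.27.
g_wv = 0.1582 + 0.27 = 0.43.

0.43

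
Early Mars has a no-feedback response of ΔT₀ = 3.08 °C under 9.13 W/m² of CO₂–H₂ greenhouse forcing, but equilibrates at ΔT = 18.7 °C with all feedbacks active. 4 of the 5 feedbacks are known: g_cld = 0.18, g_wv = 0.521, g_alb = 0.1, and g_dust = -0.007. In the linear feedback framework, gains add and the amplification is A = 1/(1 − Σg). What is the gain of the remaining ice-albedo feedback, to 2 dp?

0.04

Amplification A = ΔT/ΔT₀ = 18.7/3.08 = 6.071.
Total gain g = 1 − 1/A = 1 − 1/6.071 = 0.8353.
Known gains sum to 0.18 + 0.521 + 0.1 − 0.007 = 0.794.
g_ice = 0.8353 − 0.794 = 0.04.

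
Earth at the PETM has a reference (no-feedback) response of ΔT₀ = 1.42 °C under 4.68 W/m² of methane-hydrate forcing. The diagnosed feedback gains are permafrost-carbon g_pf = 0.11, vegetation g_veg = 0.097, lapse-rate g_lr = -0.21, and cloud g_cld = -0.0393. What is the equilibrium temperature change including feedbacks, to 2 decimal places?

Total gain g = 0.11 + 0.097 − 0.21 − 0.0393 = -0.0423.
Amplification A = 1/(1 + 0.0423) = 0.9594.
ΔT = 1.42 × 0.9594 = 1.36 °C.

1.36 °C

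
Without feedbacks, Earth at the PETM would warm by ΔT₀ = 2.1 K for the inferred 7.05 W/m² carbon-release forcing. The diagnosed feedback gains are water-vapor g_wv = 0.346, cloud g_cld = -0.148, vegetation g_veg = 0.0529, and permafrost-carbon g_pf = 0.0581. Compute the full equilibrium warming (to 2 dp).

3.04 K

Total gain g = 0.346 − 0.148 + 0.0529 + 0.0581 = 0.309.
Amplification A = 1/(1 − 0.309) = 1.447.
ΔT = 2.1 × 1.447 = 3.04 K.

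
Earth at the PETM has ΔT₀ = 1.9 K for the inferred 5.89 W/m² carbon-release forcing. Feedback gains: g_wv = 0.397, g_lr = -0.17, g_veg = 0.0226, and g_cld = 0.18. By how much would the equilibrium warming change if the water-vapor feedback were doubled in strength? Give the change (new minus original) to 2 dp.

Original: g = 0.4296, ΔT = 1.9/(1−0.4296) = 3.3310 K.
With doubled water-vapor: g' = 0.8266, ΔT' = 1.9/(1−0.8266) = 10.9573 K.
Change = 10.9573 − 3.3310 = 7.63 K.

7.63 K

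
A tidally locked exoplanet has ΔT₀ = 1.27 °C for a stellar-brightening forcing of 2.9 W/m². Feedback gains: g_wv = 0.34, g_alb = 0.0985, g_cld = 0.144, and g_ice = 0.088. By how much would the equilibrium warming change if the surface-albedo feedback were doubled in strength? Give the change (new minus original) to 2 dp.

1.64 °C

Original: g = 0.6705, ΔT = 1.27/(1−0.6705) = 3.8543 °C.
With doubled surface-albedo: g' = 0.769, ΔT' = 1.27/(1−0.769) = 5.4978 °C.
Change = 5.4978 − 3.8543 = 1.64 °C.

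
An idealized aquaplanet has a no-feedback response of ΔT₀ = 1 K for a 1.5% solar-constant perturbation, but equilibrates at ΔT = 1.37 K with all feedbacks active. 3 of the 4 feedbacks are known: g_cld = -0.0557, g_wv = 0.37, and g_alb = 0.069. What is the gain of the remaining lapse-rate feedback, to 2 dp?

-0.11

Amplification A = ΔT/ΔT₀ = 1.37/1 = 1.37.
Total gain g = 1 − 1/A = 1 − 1/1.37 = 0.2701.
Known gains sum to -0.0557 + 0.37 + 0.069 = 0.3833.
g_lr = 0.2701 − 0.3833 = -0.11.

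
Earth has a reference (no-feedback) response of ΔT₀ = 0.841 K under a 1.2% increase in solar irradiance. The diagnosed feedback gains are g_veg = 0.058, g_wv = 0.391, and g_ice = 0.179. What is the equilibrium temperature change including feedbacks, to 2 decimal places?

2.26 K

Total gain g = 0.058 + 0.391 + 0.179 = 0.628.
Amplification A = 1/(1 − 0.628) = 2.688.
ΔT = 0.841 × 2.688 = 2.26 K.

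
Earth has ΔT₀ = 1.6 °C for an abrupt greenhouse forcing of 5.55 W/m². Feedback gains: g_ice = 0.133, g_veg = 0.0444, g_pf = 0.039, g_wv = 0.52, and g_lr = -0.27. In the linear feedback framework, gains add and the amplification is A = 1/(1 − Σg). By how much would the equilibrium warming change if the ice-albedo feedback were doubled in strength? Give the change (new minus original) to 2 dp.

Original: g = 0.4664, ΔT = 1.6/(1−0.4664) = 2.9985 °C.
With doubled ice-albedo: g' = 0.5994, ΔT' = 1.6/(1−0.5994) = 3.9940 °C.
Change = 3.9940 − 2.9985 = 1.00 °C.

1.00 °C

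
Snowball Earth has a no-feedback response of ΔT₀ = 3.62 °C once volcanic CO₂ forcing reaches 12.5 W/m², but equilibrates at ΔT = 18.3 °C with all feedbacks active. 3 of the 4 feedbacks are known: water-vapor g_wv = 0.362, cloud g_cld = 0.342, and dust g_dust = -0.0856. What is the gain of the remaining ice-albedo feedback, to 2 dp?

0.18

Amplification A = ΔT/ΔT₀ = 18.3/3.62 = 5.055.
Total gain g = 1 − 1/A = 1 − 1/5.055 = 0.8022.
Known gains sum to 0.362 + 0.342 − 0.0856 = 0.6184.
g_ice = 0.8022 − 0.6184 = 0.18.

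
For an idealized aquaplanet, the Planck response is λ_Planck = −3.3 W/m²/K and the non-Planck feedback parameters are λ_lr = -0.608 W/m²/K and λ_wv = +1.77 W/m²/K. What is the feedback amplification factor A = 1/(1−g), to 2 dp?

1.54

Convert to gains: g_lr = -0.608/3.3 = -0.1842; g_wv = 1.77/3.3 = 0.5364.
Total gain g = 0.3522.
A = 1/(1 − 0.3522) = 1.54.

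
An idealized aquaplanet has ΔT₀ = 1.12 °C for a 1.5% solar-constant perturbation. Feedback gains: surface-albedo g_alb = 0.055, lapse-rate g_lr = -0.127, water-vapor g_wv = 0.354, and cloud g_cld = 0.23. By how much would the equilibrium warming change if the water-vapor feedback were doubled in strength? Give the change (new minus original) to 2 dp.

6.06 °C

Original: g = 0.512, ΔT = 1.12/(1−0.512) = 2.2951 °C.
With doubled water-vapor: g' = 0.866, ΔT' = 1.12/(1−0.866) = 8.3582 °C.
Change = 8.3582 − 2.2951 = 6.06 °C.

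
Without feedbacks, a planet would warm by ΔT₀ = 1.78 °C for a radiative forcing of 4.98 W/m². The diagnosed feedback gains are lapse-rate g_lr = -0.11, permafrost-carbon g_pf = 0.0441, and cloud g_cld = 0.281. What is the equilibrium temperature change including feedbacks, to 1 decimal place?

2.3 °C

Total gain g = -0.11 + 0.0441 + 0.281 = 0.2151.
Amplification A = 1/(1 − 0.2151) = 1.274.
ΔT = 1.78 × 1.274 = 2.3 °C.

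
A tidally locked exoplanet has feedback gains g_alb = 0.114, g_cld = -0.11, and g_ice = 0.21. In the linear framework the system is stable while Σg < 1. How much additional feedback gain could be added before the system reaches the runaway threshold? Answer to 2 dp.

Current total gain = 0.114 − 0.11 + 0.21 = 0.214.
Margin to runaway = 1 − 0.214 = 0.79.

0.79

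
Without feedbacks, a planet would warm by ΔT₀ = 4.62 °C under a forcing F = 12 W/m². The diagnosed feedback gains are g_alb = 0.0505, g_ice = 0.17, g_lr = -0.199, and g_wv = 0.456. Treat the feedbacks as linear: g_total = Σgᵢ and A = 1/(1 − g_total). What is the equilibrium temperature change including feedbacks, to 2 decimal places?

8.84 °C

Total gain g = 0.0505 + 0.17 − 0.199 + 0.456 = 0.4775.
Amplification A = 1/(1 − 0.4775) = 1.914.
ΔT = 4.62 × 1.914 = 8.84 °C.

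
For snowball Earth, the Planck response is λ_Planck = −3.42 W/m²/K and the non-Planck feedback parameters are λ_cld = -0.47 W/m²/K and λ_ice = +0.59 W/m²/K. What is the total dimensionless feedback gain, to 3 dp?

0.035

Convert to gains: g_cld = -0.47/3.42 = -0.1374; g_ice = 0.59/3.42 = 0.1725.
Total gain g = 0.0351.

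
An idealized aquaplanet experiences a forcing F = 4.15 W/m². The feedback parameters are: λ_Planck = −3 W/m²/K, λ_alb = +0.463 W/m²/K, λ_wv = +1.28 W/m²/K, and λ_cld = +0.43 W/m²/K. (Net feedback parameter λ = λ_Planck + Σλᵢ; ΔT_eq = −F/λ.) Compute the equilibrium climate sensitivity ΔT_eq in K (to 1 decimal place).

5.0 K

Net feedback parameter λ = (−3) + (+0.463) + (+1.28) + (+0.43) = -0.827 W/m²/K.
ΔT = −F/λ = −4.15/(-0.827) = 5.0 K.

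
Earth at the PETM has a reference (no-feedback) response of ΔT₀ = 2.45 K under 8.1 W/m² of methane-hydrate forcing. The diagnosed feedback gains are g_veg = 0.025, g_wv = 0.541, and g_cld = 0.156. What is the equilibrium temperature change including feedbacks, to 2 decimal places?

Total gain g = 0.025 + 0.541 + 0.156 = 0.722.
Amplification A = 1/(1 − 0.722) = 3.597.
ΔT = 2.45 × 3.597 = 8.81 K.

8.81 K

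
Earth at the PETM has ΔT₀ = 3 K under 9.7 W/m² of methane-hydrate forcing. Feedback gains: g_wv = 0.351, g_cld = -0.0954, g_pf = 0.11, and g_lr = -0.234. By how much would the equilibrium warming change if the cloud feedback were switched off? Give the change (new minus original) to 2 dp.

0.43 K

Original: g = 0.1316, ΔT = 3/(1−0.1316) = 3.4546 K.
Without cloud: g' = 0.227, ΔT' = 3/(1−0.227) = 3.8810 K.
Change = 3.8810 − 3.4546 = 0.43 K.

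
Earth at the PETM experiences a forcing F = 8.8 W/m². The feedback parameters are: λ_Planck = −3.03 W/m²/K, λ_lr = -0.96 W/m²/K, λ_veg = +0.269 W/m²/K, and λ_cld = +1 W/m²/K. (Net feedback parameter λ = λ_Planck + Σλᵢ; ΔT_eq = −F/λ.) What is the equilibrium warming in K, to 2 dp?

Net feedback parameter λ = (−3.03) + (-0.96) + (+0.269) + (+1) = -2.721 W/m²/K.
ΔT = −F/λ = −8.8/(-2.721) = 3.23 K.

3.23 K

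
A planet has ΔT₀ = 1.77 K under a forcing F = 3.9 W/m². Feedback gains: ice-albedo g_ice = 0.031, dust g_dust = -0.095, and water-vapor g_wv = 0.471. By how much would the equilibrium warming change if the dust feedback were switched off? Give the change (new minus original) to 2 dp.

Original: g = 0.407, ΔT = 1.77/(1−0.407) = 2.9848 K.
Without dust: g' = 0.502, ΔT' = 1.77/(1−0.502) = 3.5542 K.
Change = 3.5542 − 2.9848 = 0.57 K.

0.57 K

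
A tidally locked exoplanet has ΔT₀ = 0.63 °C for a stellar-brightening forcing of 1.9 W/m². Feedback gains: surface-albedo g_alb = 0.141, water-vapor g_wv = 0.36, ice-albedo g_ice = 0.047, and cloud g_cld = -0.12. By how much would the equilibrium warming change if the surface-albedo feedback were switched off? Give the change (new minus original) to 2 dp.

-0.22 °C

Original: g = 0.428, ΔT = 0.63/(1−0.428) = 1.1014 °C.
Without surface-albedo: g' = 0.287, ΔT' = 0.63/(1−0.287) = 0.8836 °C.
Change = 0.8836 − 1.1014 = -0.22 °C.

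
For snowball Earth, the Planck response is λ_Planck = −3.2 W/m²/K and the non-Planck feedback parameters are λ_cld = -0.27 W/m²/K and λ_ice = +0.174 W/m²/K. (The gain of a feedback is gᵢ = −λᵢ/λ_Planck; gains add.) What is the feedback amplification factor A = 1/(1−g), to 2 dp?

Convert to gains: g_cld = -0.27/3.2 = -0.08438; g_ice = 0.174/3.2 = 0.05437.
Total gain g = -0.03001.
A = 1/(1 + 0.03001) = 0.97.

0.97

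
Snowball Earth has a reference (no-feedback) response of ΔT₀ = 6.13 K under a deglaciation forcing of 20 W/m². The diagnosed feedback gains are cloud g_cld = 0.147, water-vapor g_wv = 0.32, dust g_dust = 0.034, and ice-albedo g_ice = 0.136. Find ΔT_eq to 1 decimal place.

16.9 K

Total gain g = 0.147 + 0.32 + 0.034 + 0.136 = 0.637.
Amplification A = 1/(1 − 0.637) = 2.755.
ΔT = 6.13 × 2.755 = 16.9 K.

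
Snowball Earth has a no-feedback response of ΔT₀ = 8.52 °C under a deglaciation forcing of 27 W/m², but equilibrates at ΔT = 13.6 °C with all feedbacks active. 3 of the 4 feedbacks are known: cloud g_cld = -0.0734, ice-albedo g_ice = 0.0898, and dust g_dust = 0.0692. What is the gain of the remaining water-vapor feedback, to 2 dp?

Amplification A = ΔT/ΔT₀ = 13.6/8.52 = 1.596.
Total gain g = 1 − 1/A = 1 − 1/1.596 = 0.3734.
Known gains sum to -0.0734 + 0.0898 + 0.0692 = 0.0856.
g_wv = 0.3734 − 0.0856 = 0.29.

0.29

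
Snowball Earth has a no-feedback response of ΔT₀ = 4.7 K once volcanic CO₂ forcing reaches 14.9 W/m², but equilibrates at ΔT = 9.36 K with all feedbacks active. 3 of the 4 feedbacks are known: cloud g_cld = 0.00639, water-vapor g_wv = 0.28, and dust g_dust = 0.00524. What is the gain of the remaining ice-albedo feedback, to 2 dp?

Amplification A = ΔT/ΔT₀ = 9.36/4.7 = 1.991.
Total gain g = 1 − 1/A = 1 − 1/1.991 = 0.4977.
Known gains sum to 0.00639 + 0.28 + 0.00524 = 0.29163.
g_ice = 0.4977 − 0.29163 = 0.21.

0.21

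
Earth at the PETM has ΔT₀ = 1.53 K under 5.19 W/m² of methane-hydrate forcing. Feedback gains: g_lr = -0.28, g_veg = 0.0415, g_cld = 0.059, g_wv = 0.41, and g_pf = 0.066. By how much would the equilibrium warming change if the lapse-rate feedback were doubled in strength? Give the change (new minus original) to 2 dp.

Original: g = 0.2965, ΔT = 1.53/(1−0.2965) = 2.1748 K.
With doubled lapse-rate: g' = 0.0165, ΔT' = 1.53/(1−0.0165) = 1.5557 K.
Change = 1.5557 − 2.1748 = -0.62 K.

-0.62 K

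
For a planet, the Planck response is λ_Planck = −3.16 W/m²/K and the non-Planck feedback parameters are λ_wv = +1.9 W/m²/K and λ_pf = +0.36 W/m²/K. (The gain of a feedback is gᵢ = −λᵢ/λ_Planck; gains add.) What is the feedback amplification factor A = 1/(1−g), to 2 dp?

Convert to gains: g_wv = 1.9/3.16 = 0.6013; g_pf = 0.36/3.16 = 0.1139.
Total gain g = 0.7152.
A = 1/(1 − 0.7152) = 3.51.

3.51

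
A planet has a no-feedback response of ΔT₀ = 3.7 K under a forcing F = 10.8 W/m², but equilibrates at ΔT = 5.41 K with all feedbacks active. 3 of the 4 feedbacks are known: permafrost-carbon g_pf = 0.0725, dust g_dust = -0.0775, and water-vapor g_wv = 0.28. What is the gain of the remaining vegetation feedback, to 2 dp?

Amplification A = ΔT/ΔT₀ = 5.41/3.7 = 1.462.
Total gain g = 1 − 1/A = 1 − 1/1.462 = 0.316.
Known gains sum to 0.0725 − 0.0775 + 0.28 = 0.275.
g_veg = 0.316 − 0.275 = 0.04.

0.04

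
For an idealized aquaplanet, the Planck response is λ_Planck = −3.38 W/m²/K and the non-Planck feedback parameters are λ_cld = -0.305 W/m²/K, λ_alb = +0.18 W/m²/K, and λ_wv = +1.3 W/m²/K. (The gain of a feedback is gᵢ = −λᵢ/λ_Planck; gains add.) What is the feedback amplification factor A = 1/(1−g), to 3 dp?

Convert to gains: g_cld = -0.305/3.38 = -0.09024; g_alb = 0.18/3.38 = 0.05325; g_wv = 1.3/3.38 = 0.3846.
Total gain g = 0.34761.
A = 1/(1 − 0.34761) = 1.533.

1.533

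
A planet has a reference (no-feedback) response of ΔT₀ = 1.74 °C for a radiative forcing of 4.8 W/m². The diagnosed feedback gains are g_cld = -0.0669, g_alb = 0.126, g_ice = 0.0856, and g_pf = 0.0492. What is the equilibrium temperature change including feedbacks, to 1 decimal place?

2.2 °C

Total gain g = -0.0669 + 0.126 + 0.0856 + 0.0492 = 0.1939.
Amplification A = 1/(1 − 0.1939) = 1.241.
ΔT = 1.74 × 1.241 = 2.2 °C.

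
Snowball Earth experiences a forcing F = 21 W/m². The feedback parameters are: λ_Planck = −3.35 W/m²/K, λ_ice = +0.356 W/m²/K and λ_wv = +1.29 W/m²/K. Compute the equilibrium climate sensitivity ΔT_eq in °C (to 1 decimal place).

12.3 °C

Net feedback parameter λ = (−3.35) + (+0.356) + (+1.29) = -1.704 W/m²/K.
ΔT = −F/λ = −21/(-1.704) = 12.3 °C.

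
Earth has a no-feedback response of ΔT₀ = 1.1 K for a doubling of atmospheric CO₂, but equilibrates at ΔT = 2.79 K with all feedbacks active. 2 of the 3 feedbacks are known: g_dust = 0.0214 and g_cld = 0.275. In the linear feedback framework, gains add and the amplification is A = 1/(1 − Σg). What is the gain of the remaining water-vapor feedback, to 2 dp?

0.31

Amplification A = ΔT/ΔT₀ = 2.79/1.1 = 2.536.
Total gain g = 1 − 1/A = 1 − 1/2.536 = 0.6057.
Known gains sum to 0.0214 + 0.275 = 0.2964.
g_wv = 0.6057 − 0.2964 = 0.31.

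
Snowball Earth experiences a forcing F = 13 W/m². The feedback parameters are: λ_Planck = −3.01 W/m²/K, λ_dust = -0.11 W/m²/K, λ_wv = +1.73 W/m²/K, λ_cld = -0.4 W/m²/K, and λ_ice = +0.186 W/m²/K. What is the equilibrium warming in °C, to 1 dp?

Net feedback parameter λ = (−3.01) + (-0.11) + (+1.73) + (-0.4) + (+0.186) = -1.604 W/m²/K.
ΔT = −F/λ = −13/(-1.604) = 8.1 °C.

8.1 °C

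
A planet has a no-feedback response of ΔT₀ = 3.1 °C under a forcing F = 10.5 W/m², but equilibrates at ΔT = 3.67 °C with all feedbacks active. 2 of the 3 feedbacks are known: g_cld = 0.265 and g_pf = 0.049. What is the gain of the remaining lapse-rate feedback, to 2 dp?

-0.16

Amplification A = ΔT/ΔT₀ = 3.67/3.1 = 1.184.
Total gain g = 1 − 1/A = 1 − 1/1.184 = 0.1554.
Known gains sum to 0.265 + 0.049 = 0.314.
g_lr = 0.1554 − 0.314 = -0.16.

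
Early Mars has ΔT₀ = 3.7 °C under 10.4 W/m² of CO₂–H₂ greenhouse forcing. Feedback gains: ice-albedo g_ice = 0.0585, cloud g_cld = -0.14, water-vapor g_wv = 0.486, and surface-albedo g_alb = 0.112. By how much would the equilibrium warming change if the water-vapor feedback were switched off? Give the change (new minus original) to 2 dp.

Original: g = 0.5165, ΔT = 3.7/(1−0.5165) = 7.6525 °C.
Without water-vapor: g' = 0.0305, ΔT' = 3.7/(1−0.0305) = 3.8164 °C.
Change = 3.8164 − 7.6525 = -3.84 °C.

-3.84 °C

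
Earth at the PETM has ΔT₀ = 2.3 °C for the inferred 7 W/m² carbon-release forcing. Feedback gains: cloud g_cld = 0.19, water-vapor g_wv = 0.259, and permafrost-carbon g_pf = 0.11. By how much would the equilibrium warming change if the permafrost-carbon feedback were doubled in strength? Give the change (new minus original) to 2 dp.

1.73 °C

Original: g = 0.559, ΔT = 2.3/(1−0.559) = 5.2154 °C.
With doubled permafrost-carbon: g' = 0.669, ΔT' = 2.3/(1−0.669) = 6.9486 °C.
Change = 6.9486 − 5.2154 = 1.73 °C.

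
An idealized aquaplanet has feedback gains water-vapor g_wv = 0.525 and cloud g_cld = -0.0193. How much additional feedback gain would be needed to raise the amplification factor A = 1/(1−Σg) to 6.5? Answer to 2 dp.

Current total gain = 0.5057.
Target gain for A = 6.5: g* = 1 − 1/6.5 = 0.8462.
Additional gain needed = 0.8462 − 0.5057 = 0.34.

0.34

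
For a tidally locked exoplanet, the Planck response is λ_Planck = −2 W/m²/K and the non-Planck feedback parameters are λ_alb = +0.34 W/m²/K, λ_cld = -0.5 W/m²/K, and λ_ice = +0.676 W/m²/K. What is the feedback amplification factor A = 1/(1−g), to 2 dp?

1.35

Convert to gains: g_alb = 0.34/2 = 0.17; g_cld = -0.5/2 = -0.25; g_ice = 0.676/2 = 0.338.
Total gain g = 0.258.
A = 1/(1 − 0.258) = 1.35.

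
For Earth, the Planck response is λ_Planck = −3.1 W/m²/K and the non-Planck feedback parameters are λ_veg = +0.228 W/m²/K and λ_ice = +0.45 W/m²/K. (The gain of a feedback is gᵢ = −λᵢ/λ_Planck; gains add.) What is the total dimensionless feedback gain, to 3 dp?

0.219

Convert to gains: g_veg = 0.228/3.1 = 0.07355; g_ice = 0.45/3.1 = 0.1452.
Total gain g = 0.21875.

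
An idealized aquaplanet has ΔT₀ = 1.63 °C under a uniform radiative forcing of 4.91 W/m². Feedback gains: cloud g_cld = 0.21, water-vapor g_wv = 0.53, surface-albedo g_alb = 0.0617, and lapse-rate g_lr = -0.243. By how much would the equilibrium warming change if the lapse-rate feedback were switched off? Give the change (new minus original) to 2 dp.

4.53 °C

Original: g = 0.5587, ΔT = 1.63/(1−0.5587) = 3.6936 °C.
Without lapse-rate: g' = 0.8017, ΔT' = 1.63/(1−0.8017) = 8.2199 °C.
Change = 8.2199 − 3.6936 = 4.53 °C.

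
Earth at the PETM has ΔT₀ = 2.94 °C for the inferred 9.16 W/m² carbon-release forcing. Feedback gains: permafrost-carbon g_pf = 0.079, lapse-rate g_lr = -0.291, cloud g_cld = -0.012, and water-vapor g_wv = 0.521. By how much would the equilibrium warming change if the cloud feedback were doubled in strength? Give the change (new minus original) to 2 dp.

Original: g = 0.297, ΔT = 2.94/(1−0.297) = 4.1821 °C.
With doubled cloud: g' = 0.285, ΔT' = 2.94/(1−0.285) = 4.1119 °C.
Change = 4.1119 − 4.1821 = -0.07 °C.

-0.07 °C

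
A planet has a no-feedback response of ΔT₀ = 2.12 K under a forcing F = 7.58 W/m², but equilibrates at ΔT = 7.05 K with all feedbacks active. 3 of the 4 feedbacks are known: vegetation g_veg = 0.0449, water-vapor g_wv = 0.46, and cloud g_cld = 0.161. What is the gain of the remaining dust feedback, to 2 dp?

Amplification A = ΔT/ΔT₀ = 7.05/2.12 = 3.325.
Total gain g = 1 − 1/A = 1 − 1/3.325 = 0.6992.
Known gains sum to 0.0449 + 0.46 + 0.161 = 0.6659.
g_dust = 0.6992 − 0.6659 = 0.03.

0.03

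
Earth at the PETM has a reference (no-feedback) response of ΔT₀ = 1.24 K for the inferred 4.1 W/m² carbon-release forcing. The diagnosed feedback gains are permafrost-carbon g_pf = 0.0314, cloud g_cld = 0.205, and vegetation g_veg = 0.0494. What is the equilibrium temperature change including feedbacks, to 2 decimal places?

Total gain g = 0.0314 + 0.205 + 0.0494 = 0.2858.
Amplification A = 1/(1 − 0.2858) = 1.4.
ΔT = 1.24 × 1.4 = 1.74 K.

1.74 K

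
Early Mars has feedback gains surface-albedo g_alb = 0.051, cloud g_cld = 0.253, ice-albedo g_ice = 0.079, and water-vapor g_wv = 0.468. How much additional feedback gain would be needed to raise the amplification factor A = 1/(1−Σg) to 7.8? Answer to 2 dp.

0.02

Current total gain = 0.851.
Target gain for A = 7.8: g* = 1 − 1/7.8 = 0.8718.
Additional gain needed = 0.8718 − 0.851 = 0.02.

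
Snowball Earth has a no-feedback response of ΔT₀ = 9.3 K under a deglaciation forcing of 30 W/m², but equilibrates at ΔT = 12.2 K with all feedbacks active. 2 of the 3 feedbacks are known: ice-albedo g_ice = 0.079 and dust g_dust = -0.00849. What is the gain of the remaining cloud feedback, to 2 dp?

Amplification A = ΔT/ΔT₀ = 12.2/9.3 = 1.312.
Total gain g = 1 − 1/A = 1 − 1/1.312 = 0.2378.
Known gains sum to 0.079 − 0.00849 = 0.07051.
g_cld = 0.2378 − 0.07051 = 0.17.

0.17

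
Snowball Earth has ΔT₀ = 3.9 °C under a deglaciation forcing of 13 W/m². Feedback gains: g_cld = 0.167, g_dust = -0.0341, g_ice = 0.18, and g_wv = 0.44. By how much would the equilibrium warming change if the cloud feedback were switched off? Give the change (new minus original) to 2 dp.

-6.37 °C

Original: g = 0.7529, ΔT = 3.9/(1−0.7529) = 15.7831 °C.
Without cloud: g' = 0.5859, ΔT' = 3.9/(1−0.5859) = 9.4180 °C.
Change = 9.4180 − 15.7831 = -6.37 °C.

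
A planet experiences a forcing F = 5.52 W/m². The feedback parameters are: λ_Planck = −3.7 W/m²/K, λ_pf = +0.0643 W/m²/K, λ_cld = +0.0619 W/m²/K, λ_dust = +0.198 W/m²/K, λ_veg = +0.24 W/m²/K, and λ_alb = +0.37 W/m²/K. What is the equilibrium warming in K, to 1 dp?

2.0 K

Net feedback parameter λ = (−3.7) + (+0.0643) + (+0.0619) + (+0.198) + (+0.24) + (+0.37) = -2.7658 W/m²/K.
ΔT = −F/λ = −5.52/(-2.7658) = 2.0 K.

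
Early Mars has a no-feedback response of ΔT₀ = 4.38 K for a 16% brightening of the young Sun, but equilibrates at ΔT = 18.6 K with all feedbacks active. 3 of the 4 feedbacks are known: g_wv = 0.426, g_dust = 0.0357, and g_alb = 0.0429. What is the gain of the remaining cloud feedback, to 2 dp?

0.26

Amplification A = ΔT/ΔT₀ = 18.6/4.38 = 4.247.
Total gain g = 1 − 1/A = 1 − 1/4.247 = 0.7645.
Known gains sum to 0.426 + 0.0357 + 0.0429 = 0.5046.
g_cld = 0.7645 − 0.5046 = 0.26.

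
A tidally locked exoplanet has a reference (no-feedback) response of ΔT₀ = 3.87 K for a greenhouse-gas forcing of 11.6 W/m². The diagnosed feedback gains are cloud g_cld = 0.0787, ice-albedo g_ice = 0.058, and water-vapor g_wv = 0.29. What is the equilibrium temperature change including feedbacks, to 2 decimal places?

Total gain g = 0.0787 + 0.058 + 0.29 = 0.4267.
Amplification A = 1/(1 − 0.4267) = 1.744.
ΔT = 3.87 × 1.744 = 6.75 K.

6.75 K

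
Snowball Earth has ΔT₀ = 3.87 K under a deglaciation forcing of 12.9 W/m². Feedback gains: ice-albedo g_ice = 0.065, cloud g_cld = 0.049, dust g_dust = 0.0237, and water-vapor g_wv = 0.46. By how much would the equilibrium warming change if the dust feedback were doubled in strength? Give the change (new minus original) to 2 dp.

0.60 K

Original: g = 0.5977, ΔT = 3.87/(1−0.5977) = 9.6197 K.
With doubled dust: g' = 0.6214, ΔT' = 3.87/(1−0.6214) = 10.2219 K.
Change = 10.2219 − 9.6197 = 0.60 K.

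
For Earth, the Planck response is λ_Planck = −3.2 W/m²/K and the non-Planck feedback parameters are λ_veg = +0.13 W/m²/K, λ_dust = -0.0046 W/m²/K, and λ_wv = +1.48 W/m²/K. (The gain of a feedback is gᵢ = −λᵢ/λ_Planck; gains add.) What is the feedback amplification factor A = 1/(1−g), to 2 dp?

2.01

Convert to gains: g_veg = 0.13/3.2 = 0.04063; g_dust = -0.0046/3.2 = -0.001437; g_wv = 1.48/3.2 = 0.4625.
Total gain g = 0.501693.
A = 1/(1 − 0.501693) = 2.01.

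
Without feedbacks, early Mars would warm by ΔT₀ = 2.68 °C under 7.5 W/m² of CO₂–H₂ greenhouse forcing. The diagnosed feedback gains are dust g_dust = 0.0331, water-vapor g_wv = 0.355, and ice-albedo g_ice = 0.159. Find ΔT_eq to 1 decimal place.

Total gain g = 0.0331 + 0.355 + 0.159 = 0.5471.
Amplification A = 1/(1 − 0.5471) = 2.208.
ΔT = 2.68 × 2.208 = 5.9 °C.

5.9 °C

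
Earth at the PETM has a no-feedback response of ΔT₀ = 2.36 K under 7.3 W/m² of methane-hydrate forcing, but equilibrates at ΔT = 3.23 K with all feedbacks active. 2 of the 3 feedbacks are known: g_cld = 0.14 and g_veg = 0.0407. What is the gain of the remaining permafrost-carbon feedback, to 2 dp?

Amplification A = ΔT/ΔT₀ = 3.23/2.36 = 1.369.
Total gain g = 1 − 1/A = 1 − 1/1.369 = 0.2695.
Known gains sum to 0.14 + 0.0407 = 0.1807.
g_pf = 0.2695 − 0.1807 = 0.09.

0.09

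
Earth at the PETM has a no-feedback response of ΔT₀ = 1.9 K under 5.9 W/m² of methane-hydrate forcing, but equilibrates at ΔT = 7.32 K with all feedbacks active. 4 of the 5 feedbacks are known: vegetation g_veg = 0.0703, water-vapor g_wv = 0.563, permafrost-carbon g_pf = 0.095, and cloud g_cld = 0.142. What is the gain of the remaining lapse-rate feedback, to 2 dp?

-0.13

Amplification A = ΔT/ΔT₀ = 7.32/1.9 = 3.853.
Total gain g = 1 − 1/A = 1 − 1/3.853 = 0.7405.
Known gains sum to 0.0703 + 0.563 + 0.095 + 0.142 = 0.8703.
g_lr = 0.7405 − 0.8703 = -0.13.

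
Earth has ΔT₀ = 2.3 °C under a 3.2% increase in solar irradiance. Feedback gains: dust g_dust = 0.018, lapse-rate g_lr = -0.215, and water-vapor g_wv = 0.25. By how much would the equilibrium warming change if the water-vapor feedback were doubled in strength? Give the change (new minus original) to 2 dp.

0.87 °C

Original: g = 0.053, ΔT = 2.3/(1−0.053) = 2.4287 °C.
With doubled water-vapor: g' = 0.303, ΔT' = 2.3/(1−0.303) = 3.2999 °C.
Change = 3.2999 − 2.4287 = 0.87 °C.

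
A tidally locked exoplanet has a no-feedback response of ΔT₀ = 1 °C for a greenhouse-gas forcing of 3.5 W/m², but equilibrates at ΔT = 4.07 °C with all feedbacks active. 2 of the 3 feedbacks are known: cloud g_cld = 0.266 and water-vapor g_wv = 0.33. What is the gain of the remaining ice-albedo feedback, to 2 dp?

Amplification A = ΔT/ΔT₀ = 4.07/1 = 4.07.
Total gain g = 1 − 1/A = 1 − 1/4.07 = 0.7543.
Known gains sum to 0.266 + 0.33 = 0.596.
g_ice = 0.7543 − 0.596 = 0.16.

0.16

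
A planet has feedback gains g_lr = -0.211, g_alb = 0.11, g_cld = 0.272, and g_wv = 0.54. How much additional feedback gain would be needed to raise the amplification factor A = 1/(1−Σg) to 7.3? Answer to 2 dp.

0.15

Current total gain = 0.711.
Target gain for A = 7.3: g* = 1 − 1/7.3 = 0.863.
Additional gain needed = 0.863 − 0.711 = 0.15.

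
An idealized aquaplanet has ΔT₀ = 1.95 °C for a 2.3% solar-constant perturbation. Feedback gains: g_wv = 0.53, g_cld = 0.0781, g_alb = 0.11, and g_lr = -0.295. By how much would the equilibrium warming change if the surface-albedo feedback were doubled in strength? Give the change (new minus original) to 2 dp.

Original: g = 0.4231, ΔT = 1.95/(1−0.4231) = 3.3801 °C.
With doubled surface-albedo: g' = 0.5331, ΔT' = 1.95/(1−0.5331) = 4.1765 °C.
Change = 4.1765 − 3.3801 = 0.80 °C.

0.80 °C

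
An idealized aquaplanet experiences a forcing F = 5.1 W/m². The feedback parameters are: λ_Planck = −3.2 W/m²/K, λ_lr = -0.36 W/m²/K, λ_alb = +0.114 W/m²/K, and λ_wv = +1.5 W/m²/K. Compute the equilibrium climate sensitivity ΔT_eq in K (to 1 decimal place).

2.6 K

Net feedback parameter λ = (−3.2) + (-0.36) + (+0.114) + (+1.5) = -1.946 W/m²/K.
ΔT = −F/λ = −5.1/(-1.946) = 2.6 K.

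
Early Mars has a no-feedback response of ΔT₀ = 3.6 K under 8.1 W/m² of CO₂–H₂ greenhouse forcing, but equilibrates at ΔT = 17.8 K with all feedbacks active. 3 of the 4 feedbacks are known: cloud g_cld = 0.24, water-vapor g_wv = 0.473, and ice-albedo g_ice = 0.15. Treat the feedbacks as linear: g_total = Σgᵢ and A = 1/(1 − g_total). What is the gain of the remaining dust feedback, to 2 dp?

-0.07

Amplification A = ΔT/ΔT₀ = 17.8/3.6 = 4.944.
Total gain g = 1 − 1/A = 1 − 1/4.944 = 0.7977.
Known gains sum to 0.24 + 0.473 + 0.15 = 0.863.
g_dust = 0.7977 − 0.863 = -0.07.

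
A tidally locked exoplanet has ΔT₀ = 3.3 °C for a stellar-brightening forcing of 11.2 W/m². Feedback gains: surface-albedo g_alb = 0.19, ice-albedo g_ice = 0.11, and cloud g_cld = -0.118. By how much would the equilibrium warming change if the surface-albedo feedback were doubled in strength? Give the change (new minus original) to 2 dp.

1.22 °C

Original: g = 0.182, ΔT = 3.3/(1−0.182) = 4.0342 °C.
With doubled surface-albedo: g' = 0.372, ΔT' = 3.3/(1−0.372) = 5.2548 °C.
Change = 5.2548 − 4.0342 = 1.22 °C.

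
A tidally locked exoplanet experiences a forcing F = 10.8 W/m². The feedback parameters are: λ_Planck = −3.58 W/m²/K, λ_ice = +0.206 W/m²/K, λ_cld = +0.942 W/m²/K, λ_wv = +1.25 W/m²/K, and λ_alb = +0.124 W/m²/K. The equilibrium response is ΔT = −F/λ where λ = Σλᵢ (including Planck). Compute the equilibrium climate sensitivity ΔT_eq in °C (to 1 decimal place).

Net feedback parameter λ = (−3.58) + (+0.206) + (+0.942) + (+1.25) + (+0.124) = -1.058 W/m²/K.
ΔT = −F/λ = −10.8/(-1.058) = 10.2 °C.

10.2 °C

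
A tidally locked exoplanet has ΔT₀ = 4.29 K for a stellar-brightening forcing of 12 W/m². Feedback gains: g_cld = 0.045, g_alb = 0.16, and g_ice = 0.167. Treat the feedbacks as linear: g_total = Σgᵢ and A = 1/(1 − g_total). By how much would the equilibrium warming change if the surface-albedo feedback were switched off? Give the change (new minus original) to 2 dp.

-1.39 K

Original: g = 0.372, ΔT = 4.29/(1−0.372) = 6.8312 K.
Without surface-albedo: g' = 0.212, ΔT' = 4.29/(1−0.212) = 5.4442 K.
Change = 5.4442 − 6.8312 = -1.39 K.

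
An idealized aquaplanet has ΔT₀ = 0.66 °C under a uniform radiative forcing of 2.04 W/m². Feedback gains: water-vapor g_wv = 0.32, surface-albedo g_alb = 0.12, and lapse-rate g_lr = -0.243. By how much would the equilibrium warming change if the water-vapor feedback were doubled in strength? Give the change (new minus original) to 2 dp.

0.54 °C

Original: g = 0.197, ΔT = 0.66/(1−0.197) = 0.8219 °C.
With doubled water-vapor: g' = 0.517, ΔT' = 0.66/(1−0.517) = 1.3665 °C.
Change = 1.3665 − 0.8219 = 0.54 °C.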